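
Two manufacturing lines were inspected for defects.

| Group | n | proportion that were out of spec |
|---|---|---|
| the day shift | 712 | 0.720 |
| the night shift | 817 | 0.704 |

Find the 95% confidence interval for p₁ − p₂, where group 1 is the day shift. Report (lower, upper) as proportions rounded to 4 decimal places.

The two standard errors are √(0.7200×0.2800/712) = 0.01683 and √(0.7040×0.2960/817) = 0.01597.
Because the samples are independent, SE_diff = √(0.01683² + 0.01597²) = 0.02320.
Using z* = 1.960 for 95%, ME = 1.960 × 0.02320 = 0.04547.
p̂₁ − p̂₂ = 0.0160; interval 0.0160 ± 0.04547 gives (-0.0295, 0.0615).

(-0.0295, 0.0615)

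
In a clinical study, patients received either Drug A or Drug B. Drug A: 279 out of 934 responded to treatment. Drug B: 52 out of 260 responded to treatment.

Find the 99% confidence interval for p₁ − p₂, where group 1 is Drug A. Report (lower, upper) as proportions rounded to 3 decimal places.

(0.024, 0.173)

p̂₁ = 279/934 = 0.2987 and p̂₂ = 52/260 = 0.2000.
SE₁ = √(p̂₁(1−p̂₁)/n₁) = √(0.2987·0.7013/934) = 0.01498; SE₂ = √(0.2000·0.8000/260) = 0.02481.
Independent samples: SE of the difference = √(SE₁² + SE₂²) = √(0.0002244004 + 0.0006155361) = 0.02898.
z* for 99% confidence is 2.576, so the margin of error is 2.576 × 0.02898 = 0.07465.
Point estimate p̂₁ − p̂₂ = 0.2987 − 0.2000 = 0.0987.
0.0987 ± 0.07465 → (0.024, 0.173).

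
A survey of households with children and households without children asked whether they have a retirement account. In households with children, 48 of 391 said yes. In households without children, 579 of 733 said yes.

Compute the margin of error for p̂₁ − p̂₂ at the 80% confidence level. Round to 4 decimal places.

0.0287

p̂₁ = 48/391 = 0.1228 and p̂₂ = 579/733 = 0.7899.
SE₁ = √(p̂₁(1−p̂₁)/n₁) = √(0.1228·0.8772/391) = 0.01660; SE₂ = √(0.7899·0.2101/733) = 0.01505.
Independent samples: SE of the difference = √(SE₁² + SE₂²) = √(0.00027556 + 0.0002265025) = 0.02241.
z* for 80% confidence is 1.282, so the margin of error is 1.282 × 0.02241 = 0.02873.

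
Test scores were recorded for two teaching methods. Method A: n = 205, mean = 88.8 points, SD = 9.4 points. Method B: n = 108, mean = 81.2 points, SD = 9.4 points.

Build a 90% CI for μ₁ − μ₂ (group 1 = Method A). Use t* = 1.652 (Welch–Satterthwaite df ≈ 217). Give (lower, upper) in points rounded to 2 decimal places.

Per-group SEs: s₁/√n₁ = 9.4/√205 = 0.6565, s₂/√n₂ = 9.4/√108 = 0.9045.
Unpooled SE of the difference: √(0.43099225 + 0.81812025) = 1.1176.
Margin of error = t* · SE = 1.652 × 1.1176 = 1.8463.
x̄₁ − x̄₂ = 88.8 − 81.2 = 7.6000.
CI: 7.6000 ± 1.8463 = (5.75, 9.45).

(5.75, 9.45)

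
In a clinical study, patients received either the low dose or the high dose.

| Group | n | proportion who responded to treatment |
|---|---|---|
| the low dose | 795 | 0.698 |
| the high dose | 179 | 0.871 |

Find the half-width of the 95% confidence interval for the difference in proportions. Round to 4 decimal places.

SE₁ = √(p̂₁(1−p̂₁)/n₁) = √(0.6980·0.3020/795) = 0.01628; SE₂ = √(0.8710·0.1290/179) = 0.02505.
Independent samples: SE of the difference = √(SE₁² + SE₂²) = √(0.0002650384 + 0.0006275025) = 0.02988.
z* for 95% confidence is 1.960, so the margin of error is 1.960 × 0.02988 = 0.05856.

0.0586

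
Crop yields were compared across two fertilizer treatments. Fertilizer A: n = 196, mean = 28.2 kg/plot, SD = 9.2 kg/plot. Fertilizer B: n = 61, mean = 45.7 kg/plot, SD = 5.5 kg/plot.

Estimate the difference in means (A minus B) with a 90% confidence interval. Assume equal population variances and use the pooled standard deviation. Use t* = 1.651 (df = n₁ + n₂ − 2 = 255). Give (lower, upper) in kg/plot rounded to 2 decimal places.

(-19.55, -15.45)

s_p = √[((n₁−1)s₁² + (n₂−1)s₂²)/(n₁+n₂−2)] = √[(195·9.2² + 60·5.5²)/255] = 8.4760.
SE = 8.4760·√(1/196 + 1/61) = 1.2427.
With t* = 1.651, margin = 1.651 × 1.2427 = 2.0517.
x̄₁ − x̄₂ = 28.2 − 45.7 = -17.5000; interval -17.5000 ± 2.0517 = (-19.55, -15.45).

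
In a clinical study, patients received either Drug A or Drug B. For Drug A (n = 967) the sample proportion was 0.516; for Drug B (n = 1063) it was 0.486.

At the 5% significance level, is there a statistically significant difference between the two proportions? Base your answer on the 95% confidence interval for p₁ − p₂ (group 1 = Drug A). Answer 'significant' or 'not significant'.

not significant

The two standard errors are √(0.5160×0.4840/967) = 0.01607 and √(0.4860×0.5140/1063) = 0.01533.
Because the samples are independent, SE_diff = √(0.01607² + 0.01533²) = 0.02221.
Using z* = 1.960 for 95%, ME = 1.960 × 0.02221 = 0.04353.
p̂₁ − p̂₂ = 0.0300; interval 0.0300 ± 0.04353 gives (-0.01353, 0.07353).
The interval (-0.01353, 0.07353) contains 0, so the difference is not significant.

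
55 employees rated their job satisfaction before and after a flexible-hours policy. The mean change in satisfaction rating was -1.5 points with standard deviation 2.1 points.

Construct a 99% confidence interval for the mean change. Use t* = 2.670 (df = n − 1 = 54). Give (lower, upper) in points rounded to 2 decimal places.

(-2.26, -0.74)

This is a matched-pairs design, so SE = s_d/√n = 2.1/√55 = 0.2832.
Margin = 2.670 × 0.2832 = 0.7561; the interval is -1.5 ± 0.7561 = (-2.26, -0.74).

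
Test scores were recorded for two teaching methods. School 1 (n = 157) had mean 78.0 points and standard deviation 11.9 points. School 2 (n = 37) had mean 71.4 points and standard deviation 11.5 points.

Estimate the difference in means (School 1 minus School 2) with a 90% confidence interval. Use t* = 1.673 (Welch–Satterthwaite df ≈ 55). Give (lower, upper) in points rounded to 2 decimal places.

(3.06, 10.14)

Per-group SEs: s₁/√n₁ = 11.9/√157 = 0.9497, s₂/√n₂ = 11.5/√37 = 1.8906.
Unpooled SE of the difference: √(0.90193009 + 3.57436836) = 2.1157.
Margin of error = t* · SE = 1.673 × 2.1157 = 3.5396.
x̄₁ − x̄₂ = 78.0 − 71.4 = 6.6000.
CI: 6.6000 ± 3.5396 = (3.06, 10.14).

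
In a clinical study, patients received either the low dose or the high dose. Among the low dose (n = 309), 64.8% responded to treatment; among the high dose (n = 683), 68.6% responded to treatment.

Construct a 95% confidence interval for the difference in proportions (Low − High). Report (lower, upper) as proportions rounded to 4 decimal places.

(-0.1016, 0.0256)

Each SE is √(p̂(1−p̂)/n): √(0.6480·0.3520/309) = 0.02717 and √(0.6860·0.3140/683) = 0.01776.
SE(p̂₁ − p̂₂) = √(SE₁² + SE₂²) = √(0.0007382089 + 0.0003154176) = 0.03246, since the two samples are independent.
At 95% confidence z* = 1.960; margin = 1.960 × 0.03246 = 0.06362.
The difference is 0.6480 − 0.6860 = -0.0380, so the interval is -0.0380 ± 0.06362 = (-0.1016, 0.0256).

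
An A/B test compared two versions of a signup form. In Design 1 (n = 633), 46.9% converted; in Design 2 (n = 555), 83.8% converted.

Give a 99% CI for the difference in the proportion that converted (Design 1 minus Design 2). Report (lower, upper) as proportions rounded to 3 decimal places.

(-0.434, -0.304)

The two standard errors are √(0.4690×0.5310/633) = 0.01983 and √(0.8380×0.1620/555) = 0.01564.
Because the samples are independent, SE_diff = √(0.01983² + 0.01564²) = 0.02526.
Using z* = 2.576 for 99%, ME = 2.576 × 0.02526 = 0.06507.
p̂₁ − p̂₂ = -0.3690; interval -0.3690 ± 0.06507 gives (-0.434, -0.304).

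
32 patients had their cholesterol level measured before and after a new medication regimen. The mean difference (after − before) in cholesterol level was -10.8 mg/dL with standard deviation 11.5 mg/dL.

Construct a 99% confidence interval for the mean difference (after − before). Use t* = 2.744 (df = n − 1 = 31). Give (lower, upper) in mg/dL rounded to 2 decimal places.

(-16.38, -5.22)

Paired design: SE = s_d/√n = 11.5/√32 = 2.0329.
t* = 2.744; margin of error = 2.744 × 2.0329 = 5.5783.
-10.8 ± 5.5783 → (-16.38, -5.22).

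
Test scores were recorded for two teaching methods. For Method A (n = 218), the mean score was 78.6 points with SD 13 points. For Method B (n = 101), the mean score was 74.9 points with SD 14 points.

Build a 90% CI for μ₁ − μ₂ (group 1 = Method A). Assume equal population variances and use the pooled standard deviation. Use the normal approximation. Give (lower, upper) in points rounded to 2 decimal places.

(1.06, 6.34)

Pooled variance s_p² = [217·13² + 100·14²] / (218+101−2) = 177.5174, so s_p = 13.3236.
SE_diff = s_p·√(1/n₁ + 1/n₂) = 13.3236·√(1/218 + 1/101) = 1.6037.
z* = 1.645; margin = 1.645 × 1.6037 = 2.6381.
Difference = 78.6 − 74.9 = 3.7000.
3.7000 ± 2.6381 → (1.06, 6.34).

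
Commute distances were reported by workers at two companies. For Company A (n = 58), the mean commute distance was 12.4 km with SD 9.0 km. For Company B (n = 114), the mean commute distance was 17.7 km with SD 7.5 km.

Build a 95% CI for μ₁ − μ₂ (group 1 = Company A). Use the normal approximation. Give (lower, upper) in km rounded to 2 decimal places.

(-7.99, -2.61)

SE₁ = s₁/√n₁ = 9.0/√58 = 1.1818; SE₂ = 7.5/√114 = 0.7024.
Independent samples, unequal variances: SE_diff = √(SE₁² + SE₂²) = √(1.39665124 + 0.49336576) = 1.3748.
z* = 1.960, so margin of error = 1.960 × 1.3748 = 2.6946.
Difference in means = 12.4 − 17.7 = -5.3000.
-5.3000 ± 2.6946 → (-7.99, -2.61).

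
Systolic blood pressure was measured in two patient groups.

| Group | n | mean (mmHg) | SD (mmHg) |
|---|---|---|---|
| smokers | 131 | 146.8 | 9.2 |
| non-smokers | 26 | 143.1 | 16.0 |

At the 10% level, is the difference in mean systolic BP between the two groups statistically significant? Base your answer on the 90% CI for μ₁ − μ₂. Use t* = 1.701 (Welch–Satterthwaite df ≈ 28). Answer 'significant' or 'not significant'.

not significant

Standard errors of each mean: 9.2/√131 = 0.8038 and 16.0/√26 = 3.1379.
SE(x̄₁ − x̄₂) = √(0.8038² + 3.1379²) = 3.2392 for independent samples with unequal variances.
With t* = 1.701, the margin is 1.701 × 3.2392 = 5.5099.
x̄₁ − x̄₂ = 146.8 − 143.1 = 3.7000; the interval is 3.7000 ± 5.5099 = (-1.8099, 9.2099).
The interval (-1.8099, 9.2099) contains 0, so the difference is not significant.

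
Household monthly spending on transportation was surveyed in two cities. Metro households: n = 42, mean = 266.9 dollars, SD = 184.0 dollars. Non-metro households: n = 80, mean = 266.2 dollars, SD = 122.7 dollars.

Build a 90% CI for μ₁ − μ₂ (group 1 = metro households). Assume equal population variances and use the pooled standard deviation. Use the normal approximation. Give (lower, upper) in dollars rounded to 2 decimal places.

s_p = √[((n₁−1)s₁² + (n₂−1)s₂²)/(n₁+n₂−2)] = √[(41·184.0² + 79·122.7²)/120] = 146.5567.
SE = 146.5567·√(1/42 + 1/80) = 27.9265.
With z* = 1.645, margin = 1.645 × 27.9265 = 45.9391.
x̄₁ − x̄₂ = 266.9 − 266.2 = 0.7000; interval 0.7000 ± 45.9391 = (-45.24, 46.64).

(-45.24, 46.64)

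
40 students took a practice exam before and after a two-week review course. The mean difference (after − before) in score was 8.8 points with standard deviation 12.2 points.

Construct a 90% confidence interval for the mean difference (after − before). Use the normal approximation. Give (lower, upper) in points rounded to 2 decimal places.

(5.63, 11.97)

This is a matched-pairs design, so SE = s_d/√n = 12.2/√40 = 1.9290.
Margin = 1.645 × 1.9290 = 3.1732; the interval is 8.8 ± 3.1732 = (5.63, 11.97).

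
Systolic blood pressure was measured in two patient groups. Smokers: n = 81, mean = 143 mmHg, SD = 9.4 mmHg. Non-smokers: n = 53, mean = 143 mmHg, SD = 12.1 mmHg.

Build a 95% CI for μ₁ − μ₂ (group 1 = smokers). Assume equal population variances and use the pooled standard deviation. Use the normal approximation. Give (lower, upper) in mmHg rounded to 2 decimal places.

(-3.65, 3.65)

s_p = √[((n₁−1)s₁² + (n₂−1)s₂²)/(n₁+n₂−2)] = √[(80·9.4² + 52·12.1²)/132] = 10.5465.
SE = 10.5465·√(1/81 + 1/53) = 1.8633.
With z* = 1.960, margin = 1.960 × 1.8633 = 3.6521.
x̄₁ − x̄₂ = 143 − 143 = 0.0000; interval 0.0000 ± 3.6521 = (-3.65, 3.65).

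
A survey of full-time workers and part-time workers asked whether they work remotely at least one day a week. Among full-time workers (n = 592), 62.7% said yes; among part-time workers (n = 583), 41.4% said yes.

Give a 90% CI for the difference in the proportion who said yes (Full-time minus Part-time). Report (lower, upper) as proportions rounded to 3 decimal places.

SE₁ = √(p̂₁(1−p̂₁)/n₁) = √(0.6270·0.3730/592) = 0.01988; SE₂ = √(0.4140·0.5860/583) = 0.02040.
Independent samples: SE of the difference = √(SE₁² + SE₂²) = √(0.0003952144 + 0.00041616) = 0.02848.
z* for 90% confidence is 1.645, so the margin of error is 1.645 × 0.02848 = 0.04685.
Point estimate p̂₁ − p̂₂ = 0.6270 − 0.4140 = 0.2130.
0.2130 ± 0.04685 → (0.166, 0.260).

(0.166, 0.260)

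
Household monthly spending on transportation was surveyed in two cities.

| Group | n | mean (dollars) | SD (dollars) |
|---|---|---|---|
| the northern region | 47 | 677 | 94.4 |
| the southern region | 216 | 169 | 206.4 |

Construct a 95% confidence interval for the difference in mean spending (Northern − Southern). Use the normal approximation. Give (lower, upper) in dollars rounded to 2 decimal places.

(469.45, 546.55)

Standard errors of each mean: 94.4/√47 = 13.7697 and 206.4/√216 = 14.0437.
SE(x̄₁ − x̄₂) = √(13.7697² + 14.0437²) = 19.6680 for independent samples with unequal variances.
With z* = 1.960, the margin is 1.960 × 19.6680 = 38.5493.
x̄₁ − x̄₂ = 677 − 169 = 508.0000; the interval is 508.0000 ± 38.5493 = (469.45, 546.55).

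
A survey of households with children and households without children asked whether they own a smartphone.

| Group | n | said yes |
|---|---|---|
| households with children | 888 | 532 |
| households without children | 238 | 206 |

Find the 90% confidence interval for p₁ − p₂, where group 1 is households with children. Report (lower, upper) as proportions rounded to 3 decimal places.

p̂₁ = 532/888 = 0.5991 and p̂₂ = 206/238 = 0.8655.
SE₁ = √(p̂₁(1−p̂₁)/n₁) = √(0.5991·0.4009/888) = 0.01645; SE₂ = √(0.8655·0.1345/238) = 0.02212.
Independent samples: SE of the difference = √(SE₁² + SE₂²) = √(0.0002706025 + 0.0004892944) = 0.02757.
z* for 90% confidence is 1.645, so the margin of error is 1.645 × 0.02757 = 0.04535.
Point estimate p̂₁ − p̂₂ = 0.5991 − 0.8655 = -0.2664.
-0.2664 ± 0.04535 → (-0.312, -0.221).

(-0.312, -0.221)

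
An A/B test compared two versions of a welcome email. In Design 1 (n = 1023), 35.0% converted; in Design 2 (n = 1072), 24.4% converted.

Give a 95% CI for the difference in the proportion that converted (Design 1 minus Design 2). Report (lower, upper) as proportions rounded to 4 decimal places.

The two standard errors are √(0.3500×0.6500/1023) = 0.01491 and √(0.2440×0.7560/1072) = 0.01312.
Because the samples are independent, SE_diff = √(0.01491² + 0.01312²) = 0.01986.
Using z* = 1.960 for 95%, ME = 1.960 × 0.01986 = 0.03893.
p̂₁ − p̂₂ = 0.1060; interval 0.1060 ± 0.03893 gives (0.0671, 0.1449).

(0.0671, 0.1449)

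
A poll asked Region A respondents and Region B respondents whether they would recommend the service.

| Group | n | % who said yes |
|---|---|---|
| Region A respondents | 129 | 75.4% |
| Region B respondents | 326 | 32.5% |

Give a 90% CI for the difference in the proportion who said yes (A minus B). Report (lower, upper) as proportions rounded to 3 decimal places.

SE₁ = √(p̂₁(1−p̂₁)/n₁) = √(0.7540·0.2460/129) = 0.03792; SE₂ = √(0.3250·0.6750/326) = 0.02594.
Independent samples: SE of the difference = √(SE₁² + SE₂²) = √(0.0014379264 + 0.0006728836) = 0.04594.
z* for 90% confidence is 1.645, so the margin of error is 1.645 × 0.04594 = 0.07557.
Point estimate p̂₁ − p̂₂ = 0.7540 − 0.3250 = 0.4290.
0.4290 ± 0.07557 → (0.353, 0.505).

(0.353, 0.505)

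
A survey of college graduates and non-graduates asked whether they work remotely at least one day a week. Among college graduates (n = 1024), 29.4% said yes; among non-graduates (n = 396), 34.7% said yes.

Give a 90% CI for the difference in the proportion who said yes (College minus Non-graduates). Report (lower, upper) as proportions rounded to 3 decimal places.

Each SE is √(p̂(1−p̂)/n): √(0.2940·0.7060/1024) = 0.01424 and √(0.3470·0.6530/396) = 0.02392.
SE(p̂₁ − p̂₂) = √(SE₁² + SE₂²) = √(0.0002027776 + 0.0005721664) = 0.02784, since the two samples are independent.
At 90% confidence z* = 1.645; margin = 1.645 × 0.02784 = 0.04580.
The difference is 0.2940 − 0.3470 = -0.0530, so the interval is -0.0530 ± 0.04580 = (-0.099, -0.007).

(-0.099, -0.007)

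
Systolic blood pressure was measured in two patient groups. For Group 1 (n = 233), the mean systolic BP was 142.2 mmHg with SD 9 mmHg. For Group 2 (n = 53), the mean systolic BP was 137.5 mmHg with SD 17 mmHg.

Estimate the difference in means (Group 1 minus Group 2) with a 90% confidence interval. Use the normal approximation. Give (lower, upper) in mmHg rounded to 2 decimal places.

SE₁ = s₁/√n₁ = 9/√233 = 0.5896; SE₂ = 17/√53 = 2.3351.
Independent samples, unequal variances: SE_diff = √(SE₁² + SE₂²) = √(0.34762816 + 5.45269201) = 2.4084.
z* = 1.645, so margin of error = 1.645 × 2.4084 = 3.9618.
Difference in means = 142.2 − 137.5 = 4.7000.
4.7000 ± 3.9618 → (0.74, 8.66).

(0.74, 8.66)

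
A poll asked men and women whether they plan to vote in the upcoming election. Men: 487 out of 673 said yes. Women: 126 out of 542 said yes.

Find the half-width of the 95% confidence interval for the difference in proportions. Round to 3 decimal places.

0.049

p̂₁ = 487/673 = 0.7236 and p̂₂ = 126/542 = 0.2325.
SE₁ = √(p̂₁(1−p̂₁)/n₁) = √(0.7236·0.2764/673) = 0.01724; SE₂ = √(0.2325·0.7675/542) = 0.01814.
Independent samples: SE of the difference = √(SE₁² + SE₂²) = √(0.0002972176 + 0.0003290596) = 0.02503.
z* for 95% confidence is 1.960, so the margin of error is 1.960 × 0.02503 = 0.04906.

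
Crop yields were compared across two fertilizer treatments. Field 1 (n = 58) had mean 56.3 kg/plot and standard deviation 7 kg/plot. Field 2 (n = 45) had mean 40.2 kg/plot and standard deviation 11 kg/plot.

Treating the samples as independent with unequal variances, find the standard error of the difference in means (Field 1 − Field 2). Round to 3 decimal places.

1.880

Standard errors of each mean: 7/√58 = 0.9191 and 11/√45 = 1.6398.
SE(x̄₁ − x̄₂) = √(0.9191² + 1.6398²) = 1.8798 for independent samples with unequal variances.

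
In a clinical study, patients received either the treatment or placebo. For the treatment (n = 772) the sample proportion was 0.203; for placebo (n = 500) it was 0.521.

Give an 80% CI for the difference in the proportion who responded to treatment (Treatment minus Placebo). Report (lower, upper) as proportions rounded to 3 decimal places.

(-0.352, -0.284)

Each SE is √(p̂(1−p̂)/n): √(0.2030·0.7970/772) = 0.01448 and √(0.5210·0.4790/500) = 0.02234.
SE(p̂₁ − p̂₂) = √(SE₁² + SE₂²) = √(0.0002096704 + 0.0004990756) = 0.02662, since the two samples are independent.
At 80% confidence z* = 1.282; margin = 1.282 × 0.02662 = 0.03413.
The difference is 0.2030 − 0.5210 = -0.3180, so the interval is -0.3180 ± 0.03413 = (-0.352, -0.284).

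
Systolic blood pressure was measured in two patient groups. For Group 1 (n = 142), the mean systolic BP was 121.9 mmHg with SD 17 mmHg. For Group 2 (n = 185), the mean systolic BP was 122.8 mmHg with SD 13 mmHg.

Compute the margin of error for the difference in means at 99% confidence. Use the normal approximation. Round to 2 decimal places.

4.42

SE₁ = s₁/√n₁ = 17/√142 = 1.4266; SE₂ = 13/√185 = 0.9558.
Independent samples, unequal variances: SE_diff = √(SE₁² + SE₂²) = √(2.03518756 + 0.91355364) = 1.7172.
z* = 2.576, so margin of error = 2.576 × 1.7172 = 4.4235.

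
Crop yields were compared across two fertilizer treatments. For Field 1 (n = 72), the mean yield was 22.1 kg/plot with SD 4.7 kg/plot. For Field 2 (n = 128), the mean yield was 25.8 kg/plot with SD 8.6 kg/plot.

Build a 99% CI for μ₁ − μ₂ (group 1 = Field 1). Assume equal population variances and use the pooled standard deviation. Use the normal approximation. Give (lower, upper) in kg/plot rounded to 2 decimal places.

Pooled variance s_p² = [71·4.7² + 127·8.6²] / (72+128−2) = 55.3602, so s_p = 7.4404.
SE_diff = s_p·√(1/n₁ + 1/n₂) = 7.4404·√(1/72 + 1/128) = 1.0961.
z* = 2.576; margin = 2.576 × 1.0961 = 2.8236.
Difference = 22.1 − 25.8 = -3.7000.
-3.7000 ± 2.8236 → (-6.52, -0.88).

(-6.52, -0.88)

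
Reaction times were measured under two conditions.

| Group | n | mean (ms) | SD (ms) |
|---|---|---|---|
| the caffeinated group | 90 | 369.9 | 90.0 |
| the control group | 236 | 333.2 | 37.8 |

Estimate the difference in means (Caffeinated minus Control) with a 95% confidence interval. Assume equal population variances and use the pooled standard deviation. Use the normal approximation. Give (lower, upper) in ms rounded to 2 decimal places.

s_p = √[((n₁−1)s₁² + (n₂−1)s₂²)/(n₁+n₂−2)] = √[(89·90.0² + 235·37.8²)/324] = 57.1082.
SE = 57.1082·√(1/90 + 1/236) = 7.0751.
With z* = 1.960, margin = 1.960 × 7.0751 = 13.8672.
x̄₁ − x̄₂ = 369.9 − 333.2 = 36.7000; interval 36.7000 ± 13.8672 = (22.83, 50.57).

(22.83, 50.57)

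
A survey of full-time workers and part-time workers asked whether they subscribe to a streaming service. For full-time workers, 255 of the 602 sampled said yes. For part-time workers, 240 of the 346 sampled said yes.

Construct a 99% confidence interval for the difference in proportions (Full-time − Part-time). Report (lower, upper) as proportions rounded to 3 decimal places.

(-0.352, -0.188)

First, p̂₁ = 255/602 = 0.4236; p̂₂ = 240/346 = 0.6936.
The two standard errors are √(0.4236×0.5764/602) = 0.02014 and √(0.6936×0.3064/346) = 0.02478.
Because the samples are independent, SE_diff = √(0.02014² + 0.02478²) = 0.03193.
Using z* = 2.576 for 99%, ME = 2.576 × 0.03193 = 0.08225.
p̂₁ − p̂₂ = -0.2700; interval -0.2700 ± 0.08225 gives (-0.352, -0.188).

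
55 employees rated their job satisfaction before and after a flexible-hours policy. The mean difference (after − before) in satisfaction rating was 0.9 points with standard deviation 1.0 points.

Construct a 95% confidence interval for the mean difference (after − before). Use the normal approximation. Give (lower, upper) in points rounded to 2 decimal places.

(0.64, 1.16)

Paired design: SE = s_d/√n = 1.0/√55 = 0.1348.
z* = 1.960; margin of error = 1.960 × 0.1348 = 0.2642.
0.9 ± 0.2642 → (0.64, 1.16).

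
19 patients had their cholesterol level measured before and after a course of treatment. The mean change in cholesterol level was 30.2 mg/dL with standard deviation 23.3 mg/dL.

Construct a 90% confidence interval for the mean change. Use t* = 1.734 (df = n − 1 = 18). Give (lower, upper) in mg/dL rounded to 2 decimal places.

This is a matched-pairs design, so SE = s_d/√n = 23.3/√19 = 5.3454.
Margin = 1.734 × 5.3454 = 9.2689; the interval is 30.2 ± 9.2689 = (20.93, 39.47).

(20.93, 39.47)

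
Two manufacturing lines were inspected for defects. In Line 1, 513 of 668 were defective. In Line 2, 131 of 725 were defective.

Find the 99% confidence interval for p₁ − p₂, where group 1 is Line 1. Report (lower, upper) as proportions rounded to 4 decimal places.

(0.5314, 0.6432)

First, p̂₁ = 513/668 = 0.7680; p̂₂ = 131/725 = 0.1807.
The two standard errors are √(0.7680×0.2320/668) = 0.01633 and √(0.1807×0.8193/725) = 0.01429.
Because the samples are independent, SE_diff = √(0.01633² + 0.01429²) = 0.02170.
Using z* = 2.576 for 99%, ME = 2.576 × 0.02170 = 0.05590.
p̂₁ − p̂₂ = 0.5873; interval 0.5873 ± 0.05590 gives (0.5314, 0.6432).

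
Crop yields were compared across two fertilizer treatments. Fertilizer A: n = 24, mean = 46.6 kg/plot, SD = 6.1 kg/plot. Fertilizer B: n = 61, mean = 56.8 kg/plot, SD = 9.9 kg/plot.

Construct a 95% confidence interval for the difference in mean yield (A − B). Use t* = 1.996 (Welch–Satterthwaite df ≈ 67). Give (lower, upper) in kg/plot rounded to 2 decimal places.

Standard errors of each mean: 6.1/√24 = 1.2452 and 9.9/√61 = 1.2676.
SE(x̄₁ − x̄₂) = √(1.2452² + 1.2676²) = 1.7769 for independent samples with unequal variances.
With t* = 1.996, the margin is 1.996 × 1.7769 = 3.5467.
x̄₁ − x̄₂ = 46.6 − 56.8 = -10.2000; the interval is -10.2000 ± 3.5467 = (-13.75, -6.65).

(-13.75, -6.65)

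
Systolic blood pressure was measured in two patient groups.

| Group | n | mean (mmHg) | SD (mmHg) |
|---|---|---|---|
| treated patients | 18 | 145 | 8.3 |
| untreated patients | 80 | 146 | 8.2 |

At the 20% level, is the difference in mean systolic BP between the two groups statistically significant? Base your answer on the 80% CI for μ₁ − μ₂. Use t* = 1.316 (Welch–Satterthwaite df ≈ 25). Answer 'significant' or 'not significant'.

not significant

Per-group SEs: s₁/√n₁ = 8.3/√18 = 1.9563, s₂/√n₂ = 8.2/√80 = 0.9168.
Unpooled SE of the difference: √(3.82710969 + 0.84052224) = 2.1605.
Margin of error = t* · SE = 1.316 × 2.1605 = 2.8432.
x̄₁ − x̄₂ = 145 − 146 = -1.0000.
CI: -1.0000 ± 2.8432 = (-3.8432, 1.8432).
The interval (-3.8432, 1.8432) contains 0, so the difference is not significant.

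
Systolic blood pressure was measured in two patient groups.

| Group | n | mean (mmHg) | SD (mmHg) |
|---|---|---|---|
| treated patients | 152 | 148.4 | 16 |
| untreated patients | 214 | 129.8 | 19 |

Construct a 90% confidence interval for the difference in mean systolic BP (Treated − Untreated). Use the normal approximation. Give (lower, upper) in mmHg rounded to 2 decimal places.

SE₁ = s₁/√n₁ = 16/√152 = 1.2978; SE₂ = 19/√214 = 1.2988.
Independent samples, unequal variances: SE_diff = √(SE₁² + SE₂²) = √(1.68428484 + 1.68688144) = 1.8361.
z* = 1.645, so margin of error = 1.645 × 1.8361 = 3.0204.
Difference in means = 148.4 − 129.8 = 18.6000.
18.6000 ± 3.0204 → (15.58, 21.62).

(15.58, 21.62)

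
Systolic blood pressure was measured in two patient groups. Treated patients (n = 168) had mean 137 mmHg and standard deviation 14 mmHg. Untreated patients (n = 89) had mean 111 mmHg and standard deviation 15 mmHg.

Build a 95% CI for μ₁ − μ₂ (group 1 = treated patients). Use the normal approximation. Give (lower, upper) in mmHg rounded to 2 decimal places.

Per-group SEs: s₁/√n₁ = 14/√168 = 1.0801, s₂/√n₂ = 15/√89 = 1.5900.
Unpooled SE of the difference: √(1.16661601 + 2.5281) = 1.9222.
Margin of error = z* · SE = 1.960 × 1.9222 = 3.7675.
x̄₁ − x̄₂ = 137 − 111 = 26.0000.
CI: 26.0000 ± 3.7675 = (22.23, 29.77).

(22.23, 29.77)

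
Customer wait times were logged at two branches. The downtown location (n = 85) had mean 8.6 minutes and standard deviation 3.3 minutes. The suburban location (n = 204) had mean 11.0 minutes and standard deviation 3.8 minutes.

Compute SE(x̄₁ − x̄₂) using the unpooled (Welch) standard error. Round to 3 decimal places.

0.446

Per-group SEs: s₁/√n₁ = 3.3/√85 = 0.3579, s₂/√n₂ = 3.8/√204 = 0.2661.
Unpooled SE of the difference: √(0.12809241 + 0.07080921) = 0.4460.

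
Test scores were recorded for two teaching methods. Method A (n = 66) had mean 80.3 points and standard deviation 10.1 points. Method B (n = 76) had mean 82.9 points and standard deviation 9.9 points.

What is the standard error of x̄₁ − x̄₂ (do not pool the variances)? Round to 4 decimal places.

Per-group SEs: s₁/√n₁ = 10.1/√66 = 1.2432, s₂/√n₂ = 9.9/√76 = 1.1356.
Unpooled SE of the difference: √(1.54554624 + 1.28958736) = 1.6838.

1.6838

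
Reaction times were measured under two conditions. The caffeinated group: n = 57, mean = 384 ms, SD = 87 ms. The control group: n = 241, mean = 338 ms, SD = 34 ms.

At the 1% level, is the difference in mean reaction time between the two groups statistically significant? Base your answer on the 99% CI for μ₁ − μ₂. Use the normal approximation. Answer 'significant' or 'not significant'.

Per-group SEs: s₁/√n₁ = 87/√57 = 11.5234, s₂/√n₂ = 34/√241 = 2.1901.
Unpooled SE of the difference: √(132.78874756 + 4.79653801) = 11.7297.
Margin of error = z* · SE = 2.576 × 11.7297 = 30.2157.
x̄₁ − x̄₂ = 384 − 338 = 46.0000.
CI: 46.0000 ± 30.2157 = (15.7843, 76.2157).
The interval (15.7843, 76.2157) does not contain 0, so the difference is significant.

significant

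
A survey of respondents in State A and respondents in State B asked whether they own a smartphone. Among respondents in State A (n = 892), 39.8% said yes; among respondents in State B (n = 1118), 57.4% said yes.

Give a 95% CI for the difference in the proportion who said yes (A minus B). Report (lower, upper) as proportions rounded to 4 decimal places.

(-0.2193, -0.1327)

SE₁ = √(p̂₁(1−p̂₁)/n₁) = √(0.3980·0.6020/892) = 0.01639; SE₂ = √(0.5740·0.4260/1118) = 0.01479.
Independent samples: SE of the difference = √(SE₁² + SE₂²) = √(0.0002686321 + 0.0002187441) = 0.02208.
z* for 95% confidence is 1.960, so the margin of error is 1.960 × 0.02208 = 0.04328.
Point estimate p̂₁ − p̂₂ = 0.3980 − 0.5740 = -0.1760.
-0.1760 ± 0.04328 → (-0.2193, -0.1327).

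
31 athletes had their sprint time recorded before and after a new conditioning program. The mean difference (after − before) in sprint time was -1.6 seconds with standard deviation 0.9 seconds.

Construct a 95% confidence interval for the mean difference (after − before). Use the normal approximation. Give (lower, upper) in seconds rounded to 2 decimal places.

(-1.92, -1.28)

This is a matched-pairs design, so SE = s_d/√n = 0.9/√31 = 0.1616.
Margin = 1.960 × 0.1616 = 0.3167; the interval is -1.6 ± 0.3167 = (-1.92, -1.28).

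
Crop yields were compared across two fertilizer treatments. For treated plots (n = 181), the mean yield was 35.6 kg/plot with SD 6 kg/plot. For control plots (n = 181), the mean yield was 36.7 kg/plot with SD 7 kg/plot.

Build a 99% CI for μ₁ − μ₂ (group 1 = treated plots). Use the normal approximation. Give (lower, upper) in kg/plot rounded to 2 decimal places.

Per-group SEs: s₁/√n₁ = 6/√181 = 0.4460, s₂/√n₂ = 7/√181 = 0.5203.
Unpooled SE of the difference: √(0.198916 + 0.27071209) = 0.6853.
Margin of error = z* · SE = 2.576 × 0.6853 = 1.7653.
x̄₁ − x̄₂ = 35.6 − 36.7 = -1.1000.
CI: -1.1000 ± 1.7653 = (-2.87, 0.67).

(-2.87, 0.67)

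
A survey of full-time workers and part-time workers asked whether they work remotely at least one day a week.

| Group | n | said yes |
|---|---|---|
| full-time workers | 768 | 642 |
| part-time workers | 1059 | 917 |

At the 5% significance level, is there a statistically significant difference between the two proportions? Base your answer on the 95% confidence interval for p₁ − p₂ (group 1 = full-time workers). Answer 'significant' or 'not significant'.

not significant

p̂₁ = 642/768 = 0.8359 and p̂₂ = 917/1059 = 0.8659.
SE₁ = √(p̂₁(1−p̂₁)/n₁) = √(0.8359·0.1641/768) = 0.01336; SE₂ = √(0.8659·0.1341/1059) = 0.01047.
Independent samples: SE of the difference = √(SE₁² + SE₂²) = √(0.0001784896 + 0.0001096209) = 0.01697.
z* for 95% confidence is 1.960, so the margin of error is 1.960 × 0.01697 = 0.03326.
Point estimate p̂₁ − p̂₂ = 0.8359 − 0.8659 = -0.0300.
-0.0300 ± 0.03326 → (-0.06326, 0.00326).
The interval (-0.06326, 0.00326) contains 0, so the difference is not significant.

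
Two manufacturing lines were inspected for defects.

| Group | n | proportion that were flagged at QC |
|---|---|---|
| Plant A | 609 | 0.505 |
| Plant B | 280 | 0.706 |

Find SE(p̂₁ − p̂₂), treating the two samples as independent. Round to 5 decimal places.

0.03394

Each SE is √(p̂(1−p̂)/n): √(0.5050·0.4950/609) = 0.02026 and √(0.7060·0.2940/280) = 0.02723.
SE(p̂₁ − p̂₂) = √(SE₁² + SE₂²) = √(0.0004104676 + 0.0007414729) = 0.03394, since the two samples are independent.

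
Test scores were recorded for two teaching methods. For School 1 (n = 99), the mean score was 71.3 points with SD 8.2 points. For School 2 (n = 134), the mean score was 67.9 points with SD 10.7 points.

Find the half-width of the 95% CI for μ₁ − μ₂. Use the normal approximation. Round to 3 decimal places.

Per-group SEs: s₁/√n₁ = 8.2/√99 = 0.8241, s₂/√n₂ = 10.7/√134 = 0.9243.
Unpooled SE of the difference: √(0.67914081 + 0.85433049) = 1.2383.
Margin of error = z* · SE = 1.960 × 1.2383 = 2.4271.

2.427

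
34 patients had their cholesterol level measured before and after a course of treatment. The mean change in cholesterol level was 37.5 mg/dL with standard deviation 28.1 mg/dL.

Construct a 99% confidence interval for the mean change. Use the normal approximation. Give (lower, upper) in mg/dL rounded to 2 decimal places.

Paired design: SE = s_d/√n = 28.1/√34 = 4.8191.
z* = 2.576; margin of error = 2.576 × 4.8191 = 12.4140.
37.5 ± 12.4140 → (25.09, 49.91).

(25.09, 49.91)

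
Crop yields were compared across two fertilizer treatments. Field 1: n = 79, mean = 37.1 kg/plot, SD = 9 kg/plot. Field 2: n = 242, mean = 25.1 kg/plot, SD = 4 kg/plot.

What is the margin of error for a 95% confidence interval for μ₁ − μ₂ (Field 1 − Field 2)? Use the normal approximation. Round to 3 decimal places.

2.048

Per-group SEs: s₁/√n₁ = 9/√79 = 1.0126, s₂/√n₂ = 4/√242 = 0.2571.
Unpooled SE of the difference: √(1.02535876 + 0.06610041) = 1.0447.
Margin of error = z* · SE = 1.960 × 1.0447 = 2.0476.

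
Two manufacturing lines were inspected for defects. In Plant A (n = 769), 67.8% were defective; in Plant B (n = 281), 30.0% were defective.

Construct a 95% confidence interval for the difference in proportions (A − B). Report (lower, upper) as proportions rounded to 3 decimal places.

The two standard errors are √(0.6780×0.3220/769) = 0.01685 and √(0.3000×0.7000/281) = 0.02734.
Because the samples are independent, SE_diff = √(0.01685² + 0.02734²) = 0.03212.
Using z* = 1.960 for 95%, ME = 1.960 × 0.03212 = 0.06296.
p̂₁ − p̂₂ = 0.3780; interval 0.3780 ± 0.06296 gives (0.315, 0.441).

(0.315, 0.441)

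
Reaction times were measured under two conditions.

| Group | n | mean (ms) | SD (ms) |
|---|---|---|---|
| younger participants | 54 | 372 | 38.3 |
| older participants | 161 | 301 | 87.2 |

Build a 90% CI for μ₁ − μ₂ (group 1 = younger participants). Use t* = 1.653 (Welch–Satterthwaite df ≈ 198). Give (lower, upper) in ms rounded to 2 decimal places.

(56.74, 85.26)

SE₁ = s₁/√n₁ = 38.3/√54 = 5.2120; SE₂ = 87.2/√161 = 6.8723.
Independent samples, unequal variances: SE_diff = √(SE₁² + SE₂²) = √(27.164944 + 47.22850729) = 8.6252.
t* = 1.653, so margin of error = 1.653 × 8.6252 = 14.2575.
Difference in means = 372 − 301 = 71.0000.
71.0000 ± 14.2575 → (56.74, 85.26).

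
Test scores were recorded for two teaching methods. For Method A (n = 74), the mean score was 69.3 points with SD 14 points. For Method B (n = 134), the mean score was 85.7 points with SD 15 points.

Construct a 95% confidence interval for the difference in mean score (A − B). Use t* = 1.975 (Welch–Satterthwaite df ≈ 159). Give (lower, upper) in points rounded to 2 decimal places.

SE₁ = s₁/√n₁ = 14/√74 = 1.6275; SE₂ = 15/√134 = 1.2958.
Independent samples, unequal variances: SE_diff = √(SE₁² + SE₂²) = √(2.64875625 + 1.67909764) = 2.0803.
t* = 1.975, so margin of error = 1.975 × 2.0803 = 4.1086.
Difference in means = 69.3 − 85.7 = -16.4000.
-16.4000 ± 4.1086 → (-20.51, -12.29).

(-20.51, -12.29)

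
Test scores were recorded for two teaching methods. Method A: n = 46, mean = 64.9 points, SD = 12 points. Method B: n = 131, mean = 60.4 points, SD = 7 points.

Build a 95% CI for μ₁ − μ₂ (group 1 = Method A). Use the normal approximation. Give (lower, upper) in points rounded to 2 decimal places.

SE₁ = s₁/√n₁ = 12/√46 = 1.7693; SE₂ = 7/√131 = 0.6116.
Independent samples, unequal variances: SE_diff = √(SE₁² + SE₂²) = √(3.13042249 + 0.37405456) = 1.8720.
z* = 1.960, so margin of error = 1.960 × 1.8720 = 3.6691.
Difference in means = 64.9 − 60.4 = 4.5000.
4.5000 ± 3.6691 → (0.83, 8.17).

(0.83, 8.17)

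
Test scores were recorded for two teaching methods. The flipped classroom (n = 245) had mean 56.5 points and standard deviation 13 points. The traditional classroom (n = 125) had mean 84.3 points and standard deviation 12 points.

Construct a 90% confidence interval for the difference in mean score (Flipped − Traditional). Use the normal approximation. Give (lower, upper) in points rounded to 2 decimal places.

Per-group SEs: s₁/√n₁ = 13/√245 = 0.8305, s₂/√n₂ = 12/√125 = 1.0733.
Unpooled SE of the difference: √(0.68973025 + 1.15197289) = 1.3571.
Margin of error = z* · SE = 1.645 × 1.3571 = 2.2324.
x̄₁ − x̄₂ = 56.5 − 84.3 = -27.8000.
CI: -27.8000 ± 2.2324 = (-30.03, -25.57).

(-30.03, -25.57)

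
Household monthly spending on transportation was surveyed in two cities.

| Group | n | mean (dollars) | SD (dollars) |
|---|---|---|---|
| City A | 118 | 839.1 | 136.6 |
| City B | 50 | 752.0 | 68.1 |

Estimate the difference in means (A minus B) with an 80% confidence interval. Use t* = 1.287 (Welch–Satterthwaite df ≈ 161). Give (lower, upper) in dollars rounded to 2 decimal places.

Per-group SEs: s₁/√n₁ = 136.6/√118 = 12.5750, s₂/√n₂ = 68.1/√50 = 9.6308.
Unpooled SE of the difference: √(158.130625 + 92.75230864) = 15.8393.
Margin of error = t* · SE = 1.287 × 15.8393 = 20.3852.
x̄₁ − x̄₂ = 839.1 − 752.0 = 87.1000.
CI: 87.1000 ± 20.3852 = (66.71, 107.49).

(66.71, 107.49)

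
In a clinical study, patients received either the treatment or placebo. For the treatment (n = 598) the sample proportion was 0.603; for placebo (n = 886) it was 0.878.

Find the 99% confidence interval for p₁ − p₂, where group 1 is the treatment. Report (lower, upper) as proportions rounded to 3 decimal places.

SE₁ = √(p̂₁(1−p̂₁)/n₁) = √(0.6030·0.3970/598) = 0.02001; SE₂ = √(0.8780·0.1220/886) = 0.01100.
Independent samples: SE of the difference = √(SE₁² + SE₂²) = √(0.0004004001 + 0.000121) = 0.02283.
z* for 99% confidence is 2.576, so the margin of error is 2.576 × 0.02283 = 0.05881.
Point estimate p̂₁ − p̂₂ = 0.6030 − 0.8780 = -0.2750.
-0.2750 ± 0.05881 → (-0.334, -0.216).

(-0.334, -0.216)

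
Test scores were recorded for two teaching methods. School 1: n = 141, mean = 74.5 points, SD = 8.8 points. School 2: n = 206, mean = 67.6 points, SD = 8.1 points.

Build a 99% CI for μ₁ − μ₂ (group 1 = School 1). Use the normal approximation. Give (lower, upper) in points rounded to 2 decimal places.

Per-group SEs: s₁/√n₁ = 8.8/√141 = 0.7411, s₂/√n₂ = 8.1/√206 = 0.5644.
Unpooled SE of the difference: √(0.54922921 + 0.31854736) = 0.9315.
Margin of error = z* · SE = 2.576 × 0.9315 = 2.3995.
x̄₁ − x̄₂ = 74.5 − 67.6 = 6.9000.
CI: 6.9000 ± 2.3995 = (4.50, 9.30).

(4.50, 9.30)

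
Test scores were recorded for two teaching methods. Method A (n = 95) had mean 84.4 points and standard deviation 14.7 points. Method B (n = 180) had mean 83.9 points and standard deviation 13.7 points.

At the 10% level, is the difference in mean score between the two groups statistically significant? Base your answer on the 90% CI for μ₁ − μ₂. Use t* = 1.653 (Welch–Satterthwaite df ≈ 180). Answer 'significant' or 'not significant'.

not significant

SE₁ = s₁/√n₁ = 14.7/√95 = 1.5082; SE₂ = 13.7/√180 = 1.0211.
Independent samples, unequal variances: SE_diff = √(SE₁² + SE₂²) = √(2.27466724 + 1.04264521) = 1.8213.
t* = 1.653, so margin of error = 1.653 × 1.8213 = 3.0106.
Difference in means = 84.4 − 83.9 = 0.5000.
0.5000 ± 3.0106 → (-2.5106, 3.5106).
The interval (-2.5106, 3.5106) contains 0, so the difference is not significant.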